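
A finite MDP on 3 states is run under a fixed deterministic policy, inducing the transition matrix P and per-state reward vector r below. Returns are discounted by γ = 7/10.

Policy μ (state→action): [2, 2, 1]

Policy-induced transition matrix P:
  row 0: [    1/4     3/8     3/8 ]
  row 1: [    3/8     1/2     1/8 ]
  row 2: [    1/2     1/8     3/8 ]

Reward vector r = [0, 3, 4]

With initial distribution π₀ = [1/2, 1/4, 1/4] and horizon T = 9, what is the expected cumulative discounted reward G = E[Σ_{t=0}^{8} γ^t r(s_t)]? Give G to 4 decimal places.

t=0: π = [0.5000, 0.2500, 0.2500], E[r] = 1.7500, γ^t·E[r] = 1.750000, running G = 1.750000
t=1: π = [0.3438, 0.3438, 0.3125], E[r] = 2.2813, γ^t·E[r] = 1.596875, running G = 3.346875
t=2: π = [0.3711, 0.3398, 0.2891], E[r] = 2.1758, γ^t·E[r] = 1.066133, running G = 4.413008
t=3: π = [0.3647, 0.3452, 0.2900], E[r] = 2.1958, γ^t·E[r] = 0.753160, running G = 5.166167
t=4: π = [0.3657, 0.3456, 0.2887], E[r] = 2.1917, γ^t·E[r] = 0.526230, running G = 5.692397
t=5: π = [0.3654, 0.3460, 0.2886], E[r] = 2.1925, γ^t·E[r] = 0.368485, running G = 6.060883
t=6: π = [0.3654, 0.3461, 0.2885], E[r] = 2.1923, γ^t·E[r] = 0.257921, running G = 6.318803
t=7: π = [0.3654, 0.3461, 0.2885], E[r] = 2.1923, γ^t·E[r] = 0.180547, running G = 6.499350
t=8: π = [0.3654, 0.3461, 0.2885], E[r] = 2.1923, γ^t·E[r] = 0.126382, running G = 6.625732

G = 6.6257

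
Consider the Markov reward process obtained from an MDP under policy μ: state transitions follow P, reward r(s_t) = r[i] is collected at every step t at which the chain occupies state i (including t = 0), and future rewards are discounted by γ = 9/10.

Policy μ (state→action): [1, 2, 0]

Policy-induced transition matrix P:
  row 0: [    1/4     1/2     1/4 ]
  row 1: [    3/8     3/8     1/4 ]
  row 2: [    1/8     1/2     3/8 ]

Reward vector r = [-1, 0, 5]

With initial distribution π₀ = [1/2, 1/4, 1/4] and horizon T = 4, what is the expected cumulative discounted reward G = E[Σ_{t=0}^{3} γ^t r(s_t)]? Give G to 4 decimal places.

t=0: π = [0.5000, 0.2500, 0.2500], E[r] = 0.7500, γ^t·E[r] = 0.750000, running G = 0.750000
t=1: π = [0.2500, 0.4688, 0.2813], E[r] = 1.1563, γ^t·E[r] = 1.040625, running G = 1.790625
t=2: π = [0.2734, 0.4414, 0.2852], E[r] = 1.1523, γ^t·E[r] = 0.933398, running G = 2.724023
t=3: π = [0.2695, 0.4448, 0.2856], E[r] = 1.1587, γ^t·E[r] = 0.844686, running G = 3.568709

G = 3.5687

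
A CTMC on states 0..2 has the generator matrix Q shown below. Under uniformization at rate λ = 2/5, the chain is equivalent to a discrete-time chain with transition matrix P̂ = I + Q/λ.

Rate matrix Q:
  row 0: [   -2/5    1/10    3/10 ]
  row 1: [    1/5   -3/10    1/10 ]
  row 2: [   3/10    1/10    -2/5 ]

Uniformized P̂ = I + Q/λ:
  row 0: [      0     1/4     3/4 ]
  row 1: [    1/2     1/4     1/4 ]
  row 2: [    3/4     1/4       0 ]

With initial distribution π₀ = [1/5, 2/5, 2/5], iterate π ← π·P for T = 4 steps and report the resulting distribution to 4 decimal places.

t=0: π = [0.2000, 0.4000, 0.4000]
t=1: π = [0.5000, 0.2500, 0.2500]
t=2: π = [0.3125, 0.2500, 0.4375]
t=3: π = [0.4531, 0.2500, 0.2969]
t=4: π = [0.3477, 0.2500, 0.4023]

π = [0.3477, 0.2500, 0.4023]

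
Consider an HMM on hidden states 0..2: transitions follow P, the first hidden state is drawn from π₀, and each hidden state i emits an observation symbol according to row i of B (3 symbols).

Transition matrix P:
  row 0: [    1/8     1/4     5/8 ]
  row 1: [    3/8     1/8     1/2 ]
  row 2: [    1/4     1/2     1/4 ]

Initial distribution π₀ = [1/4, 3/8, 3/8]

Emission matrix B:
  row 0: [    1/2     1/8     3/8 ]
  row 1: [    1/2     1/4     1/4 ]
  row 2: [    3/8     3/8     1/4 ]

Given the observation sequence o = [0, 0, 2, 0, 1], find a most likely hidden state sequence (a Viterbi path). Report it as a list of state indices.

t=0: δ = [1.250e-01, 1.875e-01, 1.406e-01]  (obs o_0=0)
t=1: δ = [3.516e-02, 3.516e-02, 3.516e-02]  ψ = [1, 2, 1]  (obs o_1=0)
t=2: δ = [4.944e-03, 4.395e-03, 5.493e-03]  ψ = [1, 2, 0]  (obs o_2=2)
t=3: δ = [8.240e-04, 1.373e-03, 1.159e-03]  ψ = [1, 2, 0]  (obs o_3=0)
t=4: δ = [6.437e-05, 1.448e-04, 2.575e-04]  ψ = [1, 2, 1]  (obs o_4=1)
backtrack: best end state = 2; path = [1, 0, 2, 1, 2]

path = [1, 0, 2, 1, 2]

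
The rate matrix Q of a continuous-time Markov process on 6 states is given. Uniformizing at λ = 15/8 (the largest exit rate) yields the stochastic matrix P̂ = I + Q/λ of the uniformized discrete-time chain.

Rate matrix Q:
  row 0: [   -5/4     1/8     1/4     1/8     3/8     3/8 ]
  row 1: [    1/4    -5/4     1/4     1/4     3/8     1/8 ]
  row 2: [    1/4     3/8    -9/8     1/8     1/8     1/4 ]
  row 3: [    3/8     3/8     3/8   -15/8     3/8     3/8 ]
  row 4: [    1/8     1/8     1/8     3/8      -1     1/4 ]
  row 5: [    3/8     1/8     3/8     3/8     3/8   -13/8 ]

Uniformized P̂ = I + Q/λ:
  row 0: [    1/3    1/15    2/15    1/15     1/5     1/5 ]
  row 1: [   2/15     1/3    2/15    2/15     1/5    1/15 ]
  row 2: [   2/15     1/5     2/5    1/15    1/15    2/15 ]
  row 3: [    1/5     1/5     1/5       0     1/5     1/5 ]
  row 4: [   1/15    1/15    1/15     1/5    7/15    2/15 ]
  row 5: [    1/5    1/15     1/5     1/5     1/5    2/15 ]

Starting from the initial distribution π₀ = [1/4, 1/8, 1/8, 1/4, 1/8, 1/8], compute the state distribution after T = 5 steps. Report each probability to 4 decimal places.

π = [0.1687, 0.1460, 0.1840, 0.1193, 0.2391, 0.1428]

t=0: π = [0.2500, 0.1250, 0.1250, 0.2500, 0.1250, 0.1250]
t=1: π = [0.2000, 0.1500, 0.1833, 0.0917, 0.2167, 0.1583]
t=2: π = [0.1756, 0.1433, 0.1844, 0.1206, 0.2333, 0.1428]
t=3: π = [0.1704, 0.1456, 0.1845, 0.1183, 0.2376, 0.1435]
t=4: π = [0.1690, 0.1459, 0.1842, 0.1193, 0.2388, 0.1429]
t=5: π = [0.1687, 0.1460, 0.1840, 0.1193, 0.2391, 0.1428]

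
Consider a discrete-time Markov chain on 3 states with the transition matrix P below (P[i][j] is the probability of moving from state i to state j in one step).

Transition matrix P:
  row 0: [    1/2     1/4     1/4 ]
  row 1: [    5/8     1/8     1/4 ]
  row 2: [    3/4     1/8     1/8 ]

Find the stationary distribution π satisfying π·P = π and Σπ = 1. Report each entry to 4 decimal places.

Balance equations π_j = Σ_i π_i·P[i][j]:
  π_0 = 1/2·π_0 + 5/8·π_1 + 3/4·π_2
  π_1 = 1/4·π_0 + 1/8·π_1 + 1/8·π_2
  normalize: π_0 + π_1 + π_2 = 1
Solving the linear system gives exactly π = [47/81, 16/81, 2/9].

π = [0.5802, 0.1975, 0.2222]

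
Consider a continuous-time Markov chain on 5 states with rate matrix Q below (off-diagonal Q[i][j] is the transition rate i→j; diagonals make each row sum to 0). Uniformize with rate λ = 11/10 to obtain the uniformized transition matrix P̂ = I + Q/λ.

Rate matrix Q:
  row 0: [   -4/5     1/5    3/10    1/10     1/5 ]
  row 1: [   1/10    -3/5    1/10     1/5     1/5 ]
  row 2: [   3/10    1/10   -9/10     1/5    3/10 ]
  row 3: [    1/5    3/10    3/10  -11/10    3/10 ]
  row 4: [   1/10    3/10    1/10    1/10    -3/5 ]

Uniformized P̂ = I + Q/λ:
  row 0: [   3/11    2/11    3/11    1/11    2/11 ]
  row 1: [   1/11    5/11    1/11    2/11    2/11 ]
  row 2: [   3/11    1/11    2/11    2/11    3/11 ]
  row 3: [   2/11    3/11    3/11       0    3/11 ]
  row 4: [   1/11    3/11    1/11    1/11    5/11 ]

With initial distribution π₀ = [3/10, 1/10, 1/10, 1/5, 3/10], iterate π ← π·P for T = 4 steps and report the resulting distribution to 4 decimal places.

π = [0.1597, 0.2798, 0.1561, 0.1197, 0.2848]

t=0: π = [0.3000, 0.1000, 0.1000, 0.2000, 0.3000]
t=1: π = [0.1818, 0.2455, 0.1909, 0.0909, 0.2909]
t=2: π = [0.1669, 0.2661, 0.1579, 0.1223, 0.2868]
t=3: π = [0.1611, 0.2772, 0.1579, 0.1183, 0.2855]
t=4: π = [0.1597, 0.2798, 0.1561, 0.1197, 0.2848]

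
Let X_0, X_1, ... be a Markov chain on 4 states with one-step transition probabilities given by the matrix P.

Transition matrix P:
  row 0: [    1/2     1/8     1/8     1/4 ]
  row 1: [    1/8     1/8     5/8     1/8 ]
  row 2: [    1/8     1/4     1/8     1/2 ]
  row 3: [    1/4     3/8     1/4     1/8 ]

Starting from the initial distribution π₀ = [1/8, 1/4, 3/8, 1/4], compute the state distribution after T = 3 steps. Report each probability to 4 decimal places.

t=0: π = [0.1250, 0.2500, 0.3750, 0.2500]
t=1: π = [0.2031, 0.2344, 0.2813, 0.2813]
t=2: π = [0.2363, 0.2305, 0.2773, 0.2559]
t=3: π = [0.2456, 0.2236, 0.2722, 0.2585]

π = [0.2456, 0.2236, 0.2722, 0.2585]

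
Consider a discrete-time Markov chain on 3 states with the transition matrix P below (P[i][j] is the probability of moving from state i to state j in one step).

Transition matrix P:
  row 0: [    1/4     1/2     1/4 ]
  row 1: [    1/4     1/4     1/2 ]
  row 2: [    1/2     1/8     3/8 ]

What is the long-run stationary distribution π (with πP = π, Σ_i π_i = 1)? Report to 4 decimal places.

π = [0.3421, 0.2895, 0.3684]

Balance equations π_j = Σ_i π_i·P[i][j]:
  π_0 = 1/4·π_0 + 1/4·π_1 + 1/2·π_2
  π_1 = 1/2·π_0 + 1/4·π_1 + 1/8·π_2
  normalize: π_0 + π_1 + π_2 = 1
Solving the linear system gives exactly π = [13/38, 11/38, 7/19].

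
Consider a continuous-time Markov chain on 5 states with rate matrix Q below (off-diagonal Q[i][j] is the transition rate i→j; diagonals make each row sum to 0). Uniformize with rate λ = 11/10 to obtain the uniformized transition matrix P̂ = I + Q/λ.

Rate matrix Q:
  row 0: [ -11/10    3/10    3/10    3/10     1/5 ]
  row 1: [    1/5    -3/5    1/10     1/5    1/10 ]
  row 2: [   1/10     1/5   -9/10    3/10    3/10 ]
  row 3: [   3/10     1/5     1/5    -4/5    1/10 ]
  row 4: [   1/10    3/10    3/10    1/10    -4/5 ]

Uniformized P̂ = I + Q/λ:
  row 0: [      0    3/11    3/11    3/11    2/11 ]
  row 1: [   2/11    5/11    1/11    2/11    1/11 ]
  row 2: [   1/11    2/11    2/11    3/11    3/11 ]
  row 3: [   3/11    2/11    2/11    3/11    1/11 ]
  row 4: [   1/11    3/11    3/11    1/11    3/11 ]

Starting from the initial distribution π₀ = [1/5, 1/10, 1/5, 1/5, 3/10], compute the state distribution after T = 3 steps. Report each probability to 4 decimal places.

t=0: π = [0.2000, 0.1000, 0.2000, 0.2000, 0.3000]
t=1: π = [0.1182, 0.2545, 0.2182, 0.2091, 0.2000]
t=2: π = [0.1413, 0.2802, 0.1876, 0.2132, 0.1777]
t=3: π = [0.1423, 0.2872, 0.1853, 0.2150, 0.1702]

π = [0.1423, 0.2872, 0.1853, 0.2150, 0.1702]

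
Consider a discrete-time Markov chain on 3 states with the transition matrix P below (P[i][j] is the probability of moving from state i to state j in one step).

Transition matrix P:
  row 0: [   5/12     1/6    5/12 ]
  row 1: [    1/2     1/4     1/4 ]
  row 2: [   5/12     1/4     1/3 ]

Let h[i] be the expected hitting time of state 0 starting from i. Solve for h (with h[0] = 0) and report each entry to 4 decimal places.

First-step conditioning: h[0] = 0; for i ≠ 0, h[i] = 1 + Σ_k P[i][k]·h[k].
  h[1] = 1 + 1/4·h[1] + 1/4·h[2]
  h[2] = 1 + 1/4·h[1] + 1/3·h[2]
Solving the 2×2 linear system over states ≠ 0 gives exactly h = [0, 44/21, 16/7] (h[0] = 0 is the target).

h = [0.0000, 2.0952, 2.2857]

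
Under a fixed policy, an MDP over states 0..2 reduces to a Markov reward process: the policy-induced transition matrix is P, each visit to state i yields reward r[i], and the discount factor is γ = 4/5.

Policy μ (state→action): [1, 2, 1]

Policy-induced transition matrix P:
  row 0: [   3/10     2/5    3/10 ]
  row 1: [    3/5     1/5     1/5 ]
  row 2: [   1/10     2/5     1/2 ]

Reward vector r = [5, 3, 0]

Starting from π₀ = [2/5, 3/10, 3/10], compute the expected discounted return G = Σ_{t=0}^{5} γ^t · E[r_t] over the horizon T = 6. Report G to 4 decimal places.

t=0: π = [0.4000, 0.3000, 0.3000], E[r] = 2.9000, γ^t·E[r] = 2.900000, running G = 2.900000
t=1: π = [0.3300, 0.3400, 0.3300], E[r] = 2.6700, γ^t·E[r] = 2.136000, running G = 5.036000
t=2: π = [0.3360, 0.3320, 0.3320], E[r] = 2.6760, γ^t·E[r] = 1.712640, running G = 6.748640
t=3: π = [0.3332, 0.3336, 0.3332], E[r] = 2.6668, γ^t·E[r] = 1.365402, running G = 8.114042
t=4: π = [0.3334, 0.3333, 0.3333], E[r] = 2.6670, γ^t·E[r] = 1.092420, running G = 9.206461
t=5: π = [0.3333, 0.3333, 0.3333], E[r] = 2.6667, γ^t·E[r] = 0.873815, running G = 10.080276

G = 10.0803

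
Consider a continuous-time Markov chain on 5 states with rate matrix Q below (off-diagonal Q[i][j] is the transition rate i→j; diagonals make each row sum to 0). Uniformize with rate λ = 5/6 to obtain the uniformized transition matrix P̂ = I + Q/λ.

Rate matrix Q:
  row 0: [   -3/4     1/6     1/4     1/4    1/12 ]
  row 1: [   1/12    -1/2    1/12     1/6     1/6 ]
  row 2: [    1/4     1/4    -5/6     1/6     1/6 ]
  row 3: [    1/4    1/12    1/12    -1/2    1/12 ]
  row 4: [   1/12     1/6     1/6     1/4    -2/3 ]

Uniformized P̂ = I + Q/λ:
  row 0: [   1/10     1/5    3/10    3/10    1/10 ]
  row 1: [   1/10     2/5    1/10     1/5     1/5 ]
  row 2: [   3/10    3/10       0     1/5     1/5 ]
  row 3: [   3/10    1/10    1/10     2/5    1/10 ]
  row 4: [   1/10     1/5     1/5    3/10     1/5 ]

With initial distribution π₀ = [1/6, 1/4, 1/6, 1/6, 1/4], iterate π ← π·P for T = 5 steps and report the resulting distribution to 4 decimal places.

t=0: π = [0.1667, 0.2500, 0.1667, 0.1667, 0.2500]
t=1: π = [0.1667, 0.2500, 0.1417, 0.2750, 0.1667]
t=2: π = [0.1833, 0.2367, 0.1358, 0.2883, 0.1558]
t=3: π = [0.1848, 0.2321, 0.1387, 0.2916, 0.1528]
t=4: π = [0.1861, 0.2311, 0.1384, 0.2921, 0.1524]
t=5: π = [0.1861, 0.2309, 0.1386, 0.2923, 0.1522]

π = [0.1861, 0.2309, 0.1386, 0.2923, 0.1522]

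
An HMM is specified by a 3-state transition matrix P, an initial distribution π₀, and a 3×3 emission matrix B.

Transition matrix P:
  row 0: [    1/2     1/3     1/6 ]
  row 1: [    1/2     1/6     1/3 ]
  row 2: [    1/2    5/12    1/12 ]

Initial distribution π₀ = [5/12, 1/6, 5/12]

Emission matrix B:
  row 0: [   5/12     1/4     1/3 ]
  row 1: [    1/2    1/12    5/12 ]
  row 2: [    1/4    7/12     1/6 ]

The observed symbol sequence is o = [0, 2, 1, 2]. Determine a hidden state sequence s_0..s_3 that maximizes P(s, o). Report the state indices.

path = [0, 1, 2, 1]

t=0: δ = [1.736e-01, 8.333e-02, 1.042e-01]  (obs o_0=0)
t=1: δ = [2.894e-02, 2.411e-02, 4.823e-03]  ψ = [0, 0, 0]  (obs o_1=2)
t=2: δ = [3.617e-03, 8.038e-04, 4.689e-03]  ψ = [0, 0, 1]  (obs o_2=1)
t=3: δ = [7.814e-04, 8.140e-04, 1.005e-04]  ψ = [2, 2, 0]  (obs o_3=2)
backtrack: best end state = 1; path = [0, 1, 2, 1]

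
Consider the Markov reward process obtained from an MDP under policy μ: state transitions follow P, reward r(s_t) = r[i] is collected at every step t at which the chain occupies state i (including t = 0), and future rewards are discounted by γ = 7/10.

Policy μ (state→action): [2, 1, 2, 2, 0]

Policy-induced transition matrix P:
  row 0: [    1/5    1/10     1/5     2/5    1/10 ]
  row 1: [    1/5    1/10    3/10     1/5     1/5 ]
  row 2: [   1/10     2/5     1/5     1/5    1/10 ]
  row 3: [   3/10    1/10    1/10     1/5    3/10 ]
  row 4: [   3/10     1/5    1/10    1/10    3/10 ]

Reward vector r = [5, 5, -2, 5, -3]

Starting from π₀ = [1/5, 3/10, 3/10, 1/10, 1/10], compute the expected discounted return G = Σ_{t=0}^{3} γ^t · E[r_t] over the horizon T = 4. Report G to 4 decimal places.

t=0: π = [0.2000, 0.3000, 0.3000, 0.1000, 0.1000], E[r] = 2.1000, γ^t·E[r] = 2.100000, running G = 2.100000
t=1: π = [0.1900, 0.2000, 0.2100, 0.2300, 0.1700], E[r] = 2.1700, γ^t·E[r] = 1.519000, running G = 3.619000
t=2: π = [0.2190, 0.1800, 0.1800, 0.2210, 0.2000], E[r] = 2.1400, γ^t·E[r] = 1.048600, running G = 4.667600
t=3: π = [0.2241, 0.1740, 0.1759, 0.2238, 0.2022], E[r] = 2.1511, γ^t·E[r] = 0.737827, running G = 5.405427

G = 5.4054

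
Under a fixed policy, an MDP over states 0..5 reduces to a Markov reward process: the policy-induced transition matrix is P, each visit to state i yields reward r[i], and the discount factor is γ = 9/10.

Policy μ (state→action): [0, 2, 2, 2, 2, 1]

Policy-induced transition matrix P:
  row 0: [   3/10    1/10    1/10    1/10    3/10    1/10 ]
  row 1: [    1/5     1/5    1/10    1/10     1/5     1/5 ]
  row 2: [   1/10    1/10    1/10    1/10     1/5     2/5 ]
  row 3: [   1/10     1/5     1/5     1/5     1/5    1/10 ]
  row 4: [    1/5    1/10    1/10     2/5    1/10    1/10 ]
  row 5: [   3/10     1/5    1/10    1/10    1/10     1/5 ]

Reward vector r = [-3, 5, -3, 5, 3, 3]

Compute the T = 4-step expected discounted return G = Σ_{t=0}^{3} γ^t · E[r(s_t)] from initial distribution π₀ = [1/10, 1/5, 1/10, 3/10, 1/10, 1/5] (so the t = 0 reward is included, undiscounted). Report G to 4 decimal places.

G = 6.9727

t=0: π = [0.1000, 0.2000, 0.1000, 0.3000, 0.1000, 0.2000], E[r] = 2.8000, γ^t·E[r] = 2.800000, running G = 2.800000
t=1: π = [0.1900, 0.1700, 0.1300, 0.1600, 0.1800, 0.1700], E[r] = 1.7400, γ^t·E[r] = 1.566000, running G = 4.366000
t=2: π = [0.2070, 0.1500, 0.1160, 0.1700, 0.1840, 0.1730], E[r] = 1.7020, γ^t·E[r] = 1.378620, running G = 5.744620
t=3: π = [0.2094, 0.1493, 0.1170, 0.1722, 0.1850, 0.1671], E[r] = 1.6846, γ^t·E[r] = 1.228073, running G = 6.972693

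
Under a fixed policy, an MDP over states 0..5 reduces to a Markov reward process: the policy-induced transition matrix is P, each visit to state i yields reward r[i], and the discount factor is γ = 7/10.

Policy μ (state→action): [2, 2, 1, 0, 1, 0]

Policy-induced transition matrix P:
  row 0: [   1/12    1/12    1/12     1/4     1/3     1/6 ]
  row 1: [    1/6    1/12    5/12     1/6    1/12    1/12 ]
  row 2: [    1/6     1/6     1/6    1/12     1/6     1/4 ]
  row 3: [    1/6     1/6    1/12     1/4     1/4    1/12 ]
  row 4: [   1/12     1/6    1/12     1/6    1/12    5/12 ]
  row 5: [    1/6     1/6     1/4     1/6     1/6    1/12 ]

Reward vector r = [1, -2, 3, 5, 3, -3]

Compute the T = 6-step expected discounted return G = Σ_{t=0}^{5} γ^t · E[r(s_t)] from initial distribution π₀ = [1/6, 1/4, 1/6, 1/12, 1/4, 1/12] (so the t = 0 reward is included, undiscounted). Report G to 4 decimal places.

t=0: π = [0.1667, 0.2500, 0.1667, 0.0833, 0.2500, 0.0833], E[r] = 1.0833, γ^t·E[r] = 1.083333, running G = 1.083333
t=1: π = [0.1319, 0.1319, 0.1944, 0.1736, 0.1597, 0.2083], E[r] = 1.1736, γ^t·E[r] = 0.821528, running G = 1.904861
t=2: π = [0.1424, 0.1447, 0.1782, 0.1759, 0.1788, 0.1800], E[r] = 1.2639, γ^t·E[r] = 0.619306, running G = 2.524167
t=3: π = [0.1399, 0.1427, 0.1764, 0.1783, 0.1781, 0.1845], E[r] = 1.2561, γ^t·E[r] = 0.430834, running G = 2.955001
t=4: π = [0.1402, 0.1431, 0.1764, 0.1785, 0.1781, 0.1838], E[r] = 1.2585, γ^t·E[r] = 0.302172, running G = 3.257172
t=5: π = [0.1401, 0.1431, 0.1764, 0.1785, 0.1781, 0.1838], E[r] = 1.2588, γ^t·E[r] = 0.211565, running G = 3.468738

G = 3.4687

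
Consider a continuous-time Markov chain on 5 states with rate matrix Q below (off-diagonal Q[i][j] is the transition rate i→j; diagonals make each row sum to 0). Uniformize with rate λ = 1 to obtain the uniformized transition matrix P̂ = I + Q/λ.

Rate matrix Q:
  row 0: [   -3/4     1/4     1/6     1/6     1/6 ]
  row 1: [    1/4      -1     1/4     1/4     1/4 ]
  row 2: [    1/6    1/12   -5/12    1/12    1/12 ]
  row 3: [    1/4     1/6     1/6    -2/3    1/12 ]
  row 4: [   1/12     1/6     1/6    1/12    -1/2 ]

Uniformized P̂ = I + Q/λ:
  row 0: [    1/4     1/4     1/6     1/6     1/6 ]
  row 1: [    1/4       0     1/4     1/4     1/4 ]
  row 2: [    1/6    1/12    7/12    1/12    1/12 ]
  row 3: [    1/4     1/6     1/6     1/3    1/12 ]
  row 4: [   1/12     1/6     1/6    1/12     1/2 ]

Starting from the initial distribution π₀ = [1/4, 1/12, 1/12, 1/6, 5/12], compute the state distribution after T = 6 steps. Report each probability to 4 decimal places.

π = [0.1896, 0.1347, 0.3039, 0.1621, 0.2096]

t=0: π = [0.2500, 0.0833, 0.0833, 0.1667, 0.4167]
t=1: π = [0.1736, 0.1667, 0.2083, 0.1597, 0.2917]
t=2: π = [0.1840, 0.1360, 0.2674, 0.1655, 0.2471]
t=3: π = [0.1865, 0.1371, 0.2894, 0.1627, 0.2243]
t=4: π = [0.1885, 0.1353, 0.2987, 0.1624, 0.2152]
t=5: π = [0.1892, 0.1349, 0.3024, 0.1622, 0.2112]
t=6: π = [0.1896, 0.1347, 0.3039, 0.1621, 0.2096]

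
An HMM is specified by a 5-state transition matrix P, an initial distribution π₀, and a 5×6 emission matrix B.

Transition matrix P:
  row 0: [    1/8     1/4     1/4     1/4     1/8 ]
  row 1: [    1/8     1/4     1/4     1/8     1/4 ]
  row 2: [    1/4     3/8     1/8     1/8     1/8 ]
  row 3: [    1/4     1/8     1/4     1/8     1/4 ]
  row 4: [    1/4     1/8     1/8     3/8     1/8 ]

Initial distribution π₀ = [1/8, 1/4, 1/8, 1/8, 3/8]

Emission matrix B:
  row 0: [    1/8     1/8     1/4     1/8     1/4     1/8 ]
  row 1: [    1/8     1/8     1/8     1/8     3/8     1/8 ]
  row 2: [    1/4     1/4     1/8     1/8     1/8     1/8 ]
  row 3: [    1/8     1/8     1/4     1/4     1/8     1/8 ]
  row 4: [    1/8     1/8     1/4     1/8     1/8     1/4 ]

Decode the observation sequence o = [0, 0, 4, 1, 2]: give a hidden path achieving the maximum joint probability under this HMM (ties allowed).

path = [1, 2, 1, 2, 0]

t=0: δ = [1.562e-02, 3.125e-02, 3.125e-02, 1.562e-02, 4.688e-02]  (obs o_0=0)
t=1: δ = [1.465e-03, 1.465e-03, 1.953e-03, 2.197e-03, 9.766e-04]  ψ = [4, 2, 1, 4, 1]  (obs o_1=0)
t=2: δ = [1.373e-04, 2.747e-04, 6.866e-05, 4.578e-05, 6.866e-05]  ψ = [3, 2, 3, 0, 3]  (obs o_2=4)
t=3: δ = [4.292e-06, 8.583e-06, 1.717e-05, 4.292e-06, 8.583e-06]  ψ = [1, 1, 1, 0, 1]  (obs o_3=1)
t=4: δ = [1.073e-06, 8.047e-07, 2.682e-07, 8.047e-07, 5.364e-07]  ψ = [2, 2, 1, 4, 1]  (obs o_4=2)
backtrack: best end state = 0; path = [1, 2, 1, 2, 0]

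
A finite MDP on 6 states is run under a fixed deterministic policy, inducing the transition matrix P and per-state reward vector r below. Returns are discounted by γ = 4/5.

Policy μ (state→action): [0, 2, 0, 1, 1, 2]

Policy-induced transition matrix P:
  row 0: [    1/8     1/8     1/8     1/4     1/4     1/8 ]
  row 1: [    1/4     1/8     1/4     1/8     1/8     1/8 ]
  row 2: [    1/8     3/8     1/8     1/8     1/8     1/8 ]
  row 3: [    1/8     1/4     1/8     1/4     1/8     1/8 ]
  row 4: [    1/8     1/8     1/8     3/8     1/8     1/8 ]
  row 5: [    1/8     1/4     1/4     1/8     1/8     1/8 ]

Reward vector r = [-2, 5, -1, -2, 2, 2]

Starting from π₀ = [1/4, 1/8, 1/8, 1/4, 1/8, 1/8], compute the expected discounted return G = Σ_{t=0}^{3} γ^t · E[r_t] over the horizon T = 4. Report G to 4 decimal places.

G = 1.3594

t=0: π = [0.2500, 0.1250, 0.1250, 0.2500, 0.1250, 0.1250], E[r] = 0.0000, γ^t·E[r] = 0.000000, running G = 0.000000
t=1: π = [0.1406, 0.2031, 0.1563, 0.2188, 0.1563, 0.1250], E[r] = 0.7031, γ^t·E[r] = 0.562500, running G = 0.562500
t=2: π = [0.1504, 0.2070, 0.1660, 0.2090, 0.1426, 0.1250], E[r] = 0.6855, γ^t·E[r] = 0.438750, running G = 1.001250
t=3: π = [0.1509, 0.2083, 0.1665, 0.2056, 0.1438, 0.1250], E[r] = 0.6995, γ^t·E[r] = 0.358125, running G = 1.359375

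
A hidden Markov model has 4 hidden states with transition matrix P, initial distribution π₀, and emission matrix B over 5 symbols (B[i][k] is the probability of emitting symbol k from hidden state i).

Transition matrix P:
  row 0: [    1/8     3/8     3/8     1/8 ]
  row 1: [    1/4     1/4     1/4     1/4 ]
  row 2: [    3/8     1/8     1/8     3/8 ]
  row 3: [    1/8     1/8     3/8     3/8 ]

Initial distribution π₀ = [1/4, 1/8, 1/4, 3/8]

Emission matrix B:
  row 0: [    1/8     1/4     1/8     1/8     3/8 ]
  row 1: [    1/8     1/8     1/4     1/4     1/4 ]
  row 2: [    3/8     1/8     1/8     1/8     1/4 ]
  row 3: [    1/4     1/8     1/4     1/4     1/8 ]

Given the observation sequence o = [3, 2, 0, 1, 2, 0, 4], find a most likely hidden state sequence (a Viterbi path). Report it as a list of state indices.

path = [3, 3, 2, 0, 1, 2, 0]

t=0: δ = [3.125e-02, 3.125e-02, 3.125e-02, 9.375e-02]  (obs o_0=3)
t=1: δ = [1.465e-03, 2.930e-03, 4.395e-03, 8.789e-03]  ψ = [2, 0, 3, 3]  (obs o_1=2)
t=2: δ = [2.060e-04, 1.373e-04, 1.236e-03, 8.240e-04]  ψ = [2, 3, 3, 3]  (obs o_2=0)
t=3: δ = [1.159e-04, 1.931e-05, 3.862e-05, 5.794e-05]  ψ = [2, 2, 3, 2]  (obs o_3=1)
t=4: δ = [1.810e-06, 1.086e-05, 5.431e-06, 5.431e-06]  ψ = [0, 0, 0, 3]  (obs o_4=2)
t=5: δ = [3.395e-07, 3.395e-07, 1.018e-06, 6.789e-07]  ψ = [1, 1, 1, 1]  (obs o_5=0)
t=6: δ = [1.432e-07, 3.183e-08, 6.365e-08, 4.774e-08]  ψ = [2, 0, 3, 2]  (obs o_6=4)
backtrack: best end state = 0; path = [3, 3, 2, 0, 1, 2, 0]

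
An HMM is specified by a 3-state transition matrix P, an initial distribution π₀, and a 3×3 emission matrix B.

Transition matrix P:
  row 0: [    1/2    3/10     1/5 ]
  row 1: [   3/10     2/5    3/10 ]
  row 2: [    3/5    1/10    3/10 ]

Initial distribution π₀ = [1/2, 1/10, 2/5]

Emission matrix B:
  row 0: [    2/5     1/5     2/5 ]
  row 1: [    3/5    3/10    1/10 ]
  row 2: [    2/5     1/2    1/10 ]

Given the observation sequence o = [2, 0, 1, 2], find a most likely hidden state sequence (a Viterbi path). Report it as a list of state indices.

path = [0, 1, 2, 0]

t=0: δ = [2.000e-01, 1.000e-02, 4.000e-02]  (obs o_0=2)
t=1: δ = [4.000e-02, 3.600e-02, 1.600e-02]  ψ = [0, 0, 0]  (obs o_1=0)
t=2: δ = [4.000e-03, 4.320e-03, 5.400e-03]  ψ = [0, 1, 1]  (obs o_2=1)
t=3: δ = [1.296e-03, 1.728e-04, 1.620e-04]  ψ = [2, 1, 2]  (obs o_3=2)
backtrack: best end state = 0; path = [0, 1, 2, 0]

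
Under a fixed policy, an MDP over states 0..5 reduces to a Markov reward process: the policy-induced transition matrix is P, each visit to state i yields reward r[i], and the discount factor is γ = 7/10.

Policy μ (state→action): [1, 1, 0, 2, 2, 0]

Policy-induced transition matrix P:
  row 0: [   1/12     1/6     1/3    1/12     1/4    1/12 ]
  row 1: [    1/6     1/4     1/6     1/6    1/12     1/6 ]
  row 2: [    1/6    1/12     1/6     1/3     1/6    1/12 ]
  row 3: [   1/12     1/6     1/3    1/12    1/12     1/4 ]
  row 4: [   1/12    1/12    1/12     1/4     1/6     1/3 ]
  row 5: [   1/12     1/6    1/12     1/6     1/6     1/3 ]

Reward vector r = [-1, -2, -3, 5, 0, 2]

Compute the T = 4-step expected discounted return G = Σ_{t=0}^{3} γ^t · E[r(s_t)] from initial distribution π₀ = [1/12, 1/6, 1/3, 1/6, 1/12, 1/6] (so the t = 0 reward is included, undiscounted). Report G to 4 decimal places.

G = 0.3603

t=0: π = [0.0833, 0.1667, 0.3333, 0.1667, 0.0833, 0.1667], E[r] = -0.2500, γ^t·E[r] = -0.250000, running G = -0.250000
t=1: π = [0.1250, 0.1458, 0.1875, 0.2083, 0.1458, 0.1875], E[r] = 0.4375, γ^t·E[r] = 0.306250, running G = 0.056250
t=2: π = [0.1111, 0.1510, 0.1944, 0.1823, 0.1476, 0.2135], E[r] = 0.3420, γ^t·E[r] = 0.167587, running G = 0.223837
t=3: π = [0.1121, 0.1508, 0.1855, 0.1869, 0.1481, 0.2166], E[r] = 0.3977, γ^t·E[r] = 0.136416, running G = 0.360253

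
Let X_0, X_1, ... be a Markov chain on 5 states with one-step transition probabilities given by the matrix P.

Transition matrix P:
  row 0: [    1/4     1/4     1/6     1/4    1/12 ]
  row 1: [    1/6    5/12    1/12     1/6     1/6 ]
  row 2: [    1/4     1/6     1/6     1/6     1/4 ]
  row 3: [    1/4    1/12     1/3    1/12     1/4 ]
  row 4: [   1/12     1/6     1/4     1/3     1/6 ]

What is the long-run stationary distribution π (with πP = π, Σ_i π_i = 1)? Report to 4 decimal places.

Balance equations π_j = Σ_i π_i·P[i][j]:
  π_0 = 1/4·π_0 + 1/6·π_1 + 1/4·π_2 + 1/4·π_3 + 1/12·π_4
  π_1 = 1/4·π_0 + 5/12·π_1 + 1/6·π_2 + 1/12·π_3 + 1/6·π_4
  π_2 = 1/6·π_0 + 1/12·π_1 + 1/6·π_2 + 1/3·π_3 + 1/4·π_4
  π_3 = 1/4·π_0 + 1/6·π_1 + 1/6·π_2 + 1/12·π_3 + 1/3·π_4
  normalize: π_0 + π_1 + π_2 + π_3 + π_4 = 1
Solving the linear system gives exactly π = [3597/17896, 498/2237, 439/2237, 3533/17896, 1635/8948].

π = [0.2010, 0.2226, 0.1962, 0.1974, 0.1827]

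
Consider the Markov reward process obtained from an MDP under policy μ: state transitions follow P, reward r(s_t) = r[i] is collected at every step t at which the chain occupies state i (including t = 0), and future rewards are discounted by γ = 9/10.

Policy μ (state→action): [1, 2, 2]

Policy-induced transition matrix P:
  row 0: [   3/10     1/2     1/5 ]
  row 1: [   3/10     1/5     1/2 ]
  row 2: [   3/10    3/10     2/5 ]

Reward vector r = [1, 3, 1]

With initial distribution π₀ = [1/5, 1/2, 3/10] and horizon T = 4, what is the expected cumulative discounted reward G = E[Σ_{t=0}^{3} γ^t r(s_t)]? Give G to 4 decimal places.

G = 5.9738

t=0: π = [0.2000, 0.5000, 0.3000], E[r] = 2.0000, γ^t·E[r] = 2.000000, running G = 2.000000
t=1: π = [0.3000, 0.2900, 0.4100], E[r] = 1.5800, γ^t·E[r] = 1.422000, running G = 3.422000
t=2: π = [0.3000, 0.3310, 0.3690], E[r] = 1.6620, γ^t·E[r] = 1.346220, running G = 4.768220
t=3: π = [0.3000, 0.3269, 0.3731], E[r] = 1.6538, γ^t·E[r] = 1.205620, running G = 5.973840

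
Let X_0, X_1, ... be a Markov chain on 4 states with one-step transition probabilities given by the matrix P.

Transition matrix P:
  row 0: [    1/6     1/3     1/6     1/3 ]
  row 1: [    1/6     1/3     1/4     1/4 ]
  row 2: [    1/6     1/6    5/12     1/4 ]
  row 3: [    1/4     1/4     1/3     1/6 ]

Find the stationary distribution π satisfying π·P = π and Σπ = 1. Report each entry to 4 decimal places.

Balance equations π_j = Σ_i π_i·P[i][j]:
  π_0 = 1/6·π_0 + 1/6·π_1 + 1/6·π_2 + 1/4·π_3
  π_1 = 1/3·π_0 + 1/3·π_1 + 1/6·π_2 + 1/4·π_3
  π_2 = 1/6·π_0 + 1/4·π_1 + 5/12·π_2 + 1/3·π_3
  normalize: π_0 + π_1 + π_2 + π_3 = 1
Solving the linear system gives exactly π = [29/155, 203/775, 237/775, 38/155].

π = [0.1871, 0.2619, 0.3058, 0.2452]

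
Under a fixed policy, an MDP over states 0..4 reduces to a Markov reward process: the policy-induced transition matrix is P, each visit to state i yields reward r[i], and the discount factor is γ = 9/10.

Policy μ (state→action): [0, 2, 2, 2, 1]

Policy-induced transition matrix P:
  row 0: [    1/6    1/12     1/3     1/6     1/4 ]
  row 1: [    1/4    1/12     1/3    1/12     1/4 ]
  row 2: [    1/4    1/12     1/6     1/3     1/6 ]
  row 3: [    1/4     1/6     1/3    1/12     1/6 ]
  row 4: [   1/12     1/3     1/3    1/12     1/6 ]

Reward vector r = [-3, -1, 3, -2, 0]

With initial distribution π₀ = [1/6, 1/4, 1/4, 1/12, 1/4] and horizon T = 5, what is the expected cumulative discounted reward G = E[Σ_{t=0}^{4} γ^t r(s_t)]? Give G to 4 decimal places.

t=0: π = [0.1667, 0.2500, 0.2500, 0.0833, 0.2500], E[r] = -0.1667, γ^t·E[r] = -0.166667, running G = -0.166667
t=1: π = [0.1944, 0.1528, 0.2917, 0.1597, 0.2014], E[r] = -0.1806, γ^t·E[r] = -0.162500, running G = -0.329167
t=2: π = [0.2002, 0.1470, 0.2847, 0.1725, 0.1956], E[r] = -0.2384, γ^t·E[r] = -0.193125, running G = -0.522292
t=3: π = [0.2007, 0.1466, 0.2859, 0.1712, 0.1956], E[r] = -0.2335, γ^t·E[r] = -0.170227, running G = -0.692518
t=4: π = [0.2007, 0.1465, 0.2857, 0.1715, 0.1956], E[r] = -0.2345, γ^t·E[r] = -0.153868, running G = -0.846387

G = -0.8464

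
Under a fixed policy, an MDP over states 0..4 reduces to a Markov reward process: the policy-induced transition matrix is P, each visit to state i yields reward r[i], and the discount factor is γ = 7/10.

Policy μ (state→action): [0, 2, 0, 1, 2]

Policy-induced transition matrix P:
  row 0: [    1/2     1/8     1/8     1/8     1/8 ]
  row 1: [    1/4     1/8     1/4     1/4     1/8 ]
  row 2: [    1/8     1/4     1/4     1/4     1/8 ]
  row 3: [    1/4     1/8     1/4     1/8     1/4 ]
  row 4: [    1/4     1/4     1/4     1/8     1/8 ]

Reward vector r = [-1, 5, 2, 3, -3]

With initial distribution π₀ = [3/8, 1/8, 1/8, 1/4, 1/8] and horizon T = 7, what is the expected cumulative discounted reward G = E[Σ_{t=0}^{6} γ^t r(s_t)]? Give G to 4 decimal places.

G = 2.8983

t=0: π = [0.3750, 0.1250, 0.1250, 0.2500, 0.1250], E[r] = 0.8750, γ^t·E[r] = 0.875000, running G = 0.875000
t=1: π = [0.3281, 0.1563, 0.2031, 0.1563, 0.1563], E[r] = 0.8594, γ^t·E[r] = 0.601563, running G = 1.476563
t=2: π = [0.3066, 0.1699, 0.2090, 0.1699, 0.1445], E[r] = 1.0371, γ^t·E[r] = 0.508184, running G = 1.984746
t=3: π = [0.3005, 0.1692, 0.2117, 0.1724, 0.1462], E[r] = 1.0471, γ^t·E[r] = 0.359162, running G = 2.343908
t=4: π = [0.2987, 0.1697, 0.2124, 0.1726, 0.1465], E[r] = 1.0531, γ^t·E[r] = 0.252842, running G = 2.596750
t=5: π = [0.2981, 0.1699, 0.2127, 0.1728, 0.1466], E[r] = 1.0552, γ^t·E[r] = 0.177341, running G = 2.774092
t=6: π = [0.2979, 0.1699, 0.2127, 0.1728, 0.1466], E[r] = 1.0557, γ^t·E[r] = 0.124204, running G = 2.898295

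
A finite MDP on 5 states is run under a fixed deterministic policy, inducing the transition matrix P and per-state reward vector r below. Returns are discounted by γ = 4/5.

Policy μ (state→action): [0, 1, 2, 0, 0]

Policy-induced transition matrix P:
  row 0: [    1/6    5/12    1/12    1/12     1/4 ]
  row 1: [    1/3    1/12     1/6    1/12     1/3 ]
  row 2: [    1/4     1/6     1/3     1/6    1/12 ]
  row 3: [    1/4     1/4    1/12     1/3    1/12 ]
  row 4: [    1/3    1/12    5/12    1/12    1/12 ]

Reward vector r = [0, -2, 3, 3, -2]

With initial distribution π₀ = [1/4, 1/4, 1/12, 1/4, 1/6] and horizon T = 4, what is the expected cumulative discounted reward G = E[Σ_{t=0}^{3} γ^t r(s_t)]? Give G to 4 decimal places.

G = 0.6179

t=0: π = [0.2500, 0.2500, 0.0833, 0.2500, 0.1667], E[r] = 0.1667, γ^t·E[r] = 0.166667, running G = 0.166667
t=1: π = [0.2639, 0.2153, 0.1806, 0.1528, 0.1875], E[r] = 0.1944, γ^t·E[r] = 0.155556, running G = 0.322222
t=2: π = [0.2616, 0.2118, 0.2089, 0.1366, 0.1811], E[r] = 0.2506, γ^t·E[r] = 0.160370, running G = 0.482593
t=3: π = [0.2609, 0.2107, 0.2136, 0.1349, 0.1799], E[r] = 0.2643, γ^t·E[r] = 0.135309, running G = 0.617901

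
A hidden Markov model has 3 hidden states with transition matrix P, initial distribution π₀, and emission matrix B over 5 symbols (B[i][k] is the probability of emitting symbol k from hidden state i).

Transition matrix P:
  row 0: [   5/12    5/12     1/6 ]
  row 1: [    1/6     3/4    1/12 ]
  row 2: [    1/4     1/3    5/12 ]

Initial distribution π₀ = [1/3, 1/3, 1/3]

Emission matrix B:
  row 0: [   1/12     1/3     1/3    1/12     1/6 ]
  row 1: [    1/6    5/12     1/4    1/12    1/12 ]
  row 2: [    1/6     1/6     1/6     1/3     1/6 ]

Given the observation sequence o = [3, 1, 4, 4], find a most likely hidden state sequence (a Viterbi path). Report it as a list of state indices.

path = [2, 1, 1, 1]

t=0: δ = [2.778e-02, 2.778e-02, 1.111e-01]  (obs o_0=3)
t=1: δ = [9.259e-03, 1.543e-02, 7.716e-03]  ψ = [2, 2, 2]  (obs o_1=1)
t=2: δ = [6.430e-04, 9.645e-04, 5.358e-04]  ψ = [0, 1, 2]  (obs o_2=4)
t=3: δ = [4.465e-05, 6.028e-05, 3.721e-05]  ψ = [0, 1, 2]  (obs o_3=4)
backtrack: best end state = 1; path = [2, 1, 1, 1]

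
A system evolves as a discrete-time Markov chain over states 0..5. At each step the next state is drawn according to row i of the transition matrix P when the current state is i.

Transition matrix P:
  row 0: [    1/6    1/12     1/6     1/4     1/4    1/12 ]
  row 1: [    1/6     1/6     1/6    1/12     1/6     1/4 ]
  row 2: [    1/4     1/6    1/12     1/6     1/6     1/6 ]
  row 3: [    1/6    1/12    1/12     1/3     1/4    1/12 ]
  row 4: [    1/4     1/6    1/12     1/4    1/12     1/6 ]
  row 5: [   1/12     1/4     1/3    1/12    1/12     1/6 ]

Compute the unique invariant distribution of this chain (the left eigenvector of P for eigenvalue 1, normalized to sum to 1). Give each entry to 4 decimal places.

Balance equations π_j = Σ_i π_i·P[i][j]:
  π_0 = 1/6·π_0 + 1/6·π_1 + 1/4·π_2 + 1/6·π_3 + 1/4·π_4 + 1/12·π_5
  π_1 = 1/12·π_0 + 1/6·π_1 + 1/6·π_2 + 1/12·π_3 + 1/6·π_4 + 1/4·π_5
  π_2 = 1/6·π_0 + 1/6·π_1 + 1/12·π_2 + 1/12·π_3 + 1/12·π_4 + 1/3·π_5
  π_3 = 1/4·π_0 + 1/12·π_1 + 1/6·π_2 + 1/3·π_3 + 1/4·π_4 + 1/12·π_5
  π_4 = 1/4·π_0 + 1/6·π_1 + 1/6·π_2 + 1/4·π_3 + 1/12·π_4 + 1/12·π_5
  normalize: π_0 + π_1 + π_2 + π_3 + π_4 + π_5 = 1
Solving the linear system gives exactly π = [404/2231, 2617/17848, 2629/17848, 3677/17848, 769/4462, 2617/17848].

π = [0.1811, 0.1466, 0.1473, 0.2060, 0.1723, 0.1466]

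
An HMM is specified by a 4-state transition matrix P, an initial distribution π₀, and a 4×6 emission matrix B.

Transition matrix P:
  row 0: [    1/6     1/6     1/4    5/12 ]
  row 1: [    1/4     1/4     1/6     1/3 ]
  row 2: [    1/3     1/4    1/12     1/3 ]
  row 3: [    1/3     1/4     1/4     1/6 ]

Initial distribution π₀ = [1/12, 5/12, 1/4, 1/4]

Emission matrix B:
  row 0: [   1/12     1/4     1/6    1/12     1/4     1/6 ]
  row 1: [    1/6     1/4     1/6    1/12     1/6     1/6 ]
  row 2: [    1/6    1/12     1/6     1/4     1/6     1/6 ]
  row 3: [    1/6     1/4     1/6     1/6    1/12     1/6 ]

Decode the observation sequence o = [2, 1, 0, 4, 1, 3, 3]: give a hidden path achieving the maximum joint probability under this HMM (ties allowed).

t=0: δ = [1.389e-02, 6.944e-02, 4.167e-02, 4.167e-02]  (obs o_0=2)
t=1: δ = [4.340e-03, 4.340e-03, 9.645e-04, 5.787e-03]  ψ = [1, 1, 1, 1]  (obs o_1=1)
t=2: δ = [1.608e-04, 2.411e-04, 2.411e-04, 3.014e-04]  ψ = [3, 3, 3, 0]  (obs o_2=0)
t=3: δ = [2.512e-05, 1.256e-05, 1.256e-05, 6.698e-06]  ψ = [3, 3, 3, 1]  (obs o_3=4)
t=4: δ = [1.047e-06, 1.047e-06, 5.233e-07, 2.616e-06]  ψ = [0, 0, 0, 0]  (obs o_4=1)
t=5: δ = [7.268e-08, 5.451e-08, 1.635e-07, 7.268e-08]  ψ = [3, 3, 3, 0]  (obs o_5=3)
t=6: δ = [4.542e-09, 3.407e-09, 4.542e-09, 9.085e-09]  ψ = [2, 2, 0, 2]  (obs o_6=3)
backtrack: best end state = 3; path = [1, 0, 3, 0, 3, 2, 3]

path = [1, 0, 3, 0, 3, 2, 3]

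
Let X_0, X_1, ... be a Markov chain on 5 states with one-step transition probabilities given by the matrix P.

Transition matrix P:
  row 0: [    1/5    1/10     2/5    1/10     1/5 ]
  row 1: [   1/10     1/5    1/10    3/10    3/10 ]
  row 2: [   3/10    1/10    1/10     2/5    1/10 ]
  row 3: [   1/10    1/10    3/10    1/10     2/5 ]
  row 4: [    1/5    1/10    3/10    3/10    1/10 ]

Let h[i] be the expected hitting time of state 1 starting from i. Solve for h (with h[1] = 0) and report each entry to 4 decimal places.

First-step conditioning: h[1] = 0; for i ≠ 1, h[i] = 1 + Σ_k P[i][k]·h[k].
  h[0] = 1 + 1/5·h[0] + 2/5·h[2] + 1/10·h[3] + 1/5·h[4]
  h[2] = 1 + 3/10·h[0] + 1/10·h[2] + 2/5·h[3] + 1/10·h[4]
  h[3] = 1 + 1/10·h[0] + 3/10·h[2] + 1/10·h[3] + 2/5·h[4]
  h[4] = 1 + 1/5·h[0] + 3/10·h[2] + 3/10·h[3] + 1/10·h[4]
Solving the 4×4 linear system over states ≠ 1 gives exactly h = [10, 0, 10, 10, 10] (h[1] = 0 is the target).

h = [10.0000, 0.0000, 10.0000, 10.0000, 10.0000]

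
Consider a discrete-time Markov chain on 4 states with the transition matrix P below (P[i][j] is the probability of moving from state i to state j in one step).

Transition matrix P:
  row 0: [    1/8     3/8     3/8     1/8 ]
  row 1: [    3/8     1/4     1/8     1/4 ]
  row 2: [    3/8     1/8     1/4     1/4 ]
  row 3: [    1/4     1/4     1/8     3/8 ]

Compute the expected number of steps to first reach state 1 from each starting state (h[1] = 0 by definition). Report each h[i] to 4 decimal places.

First-step conditioning: h[1] = 0; for i ≠ 1, h[i] = 1 + Σ_k P[i][k]·h[k].
  h[0] = 1 + 1/8·h[0] + 3/8·h[2] + 1/8·h[3]
  h[2] = 1 + 3/8·h[0] + 1/4·h[2] + 1/4·h[3]
  h[3] = 1 + 1/4·h[0] + 1/8·h[2] + 3/8·h[3]
Solving the 3×3 linear system over states ≠ 1 gives exactly h = [112/31, 0, 138/31, 122/31] (h[1] = 0 is the target).

h = [3.6129, 0.0000, 4.4516, 3.9355]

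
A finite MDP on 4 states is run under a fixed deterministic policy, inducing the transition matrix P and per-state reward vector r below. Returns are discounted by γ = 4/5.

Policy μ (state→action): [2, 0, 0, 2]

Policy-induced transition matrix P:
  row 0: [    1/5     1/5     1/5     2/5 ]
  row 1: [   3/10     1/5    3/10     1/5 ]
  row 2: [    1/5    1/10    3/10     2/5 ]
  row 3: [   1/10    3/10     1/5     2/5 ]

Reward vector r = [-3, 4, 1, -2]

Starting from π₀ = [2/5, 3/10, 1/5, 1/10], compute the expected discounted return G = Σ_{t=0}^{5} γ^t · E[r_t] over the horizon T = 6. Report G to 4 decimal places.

t=0: π = [0.4000, 0.3000, 0.2000, 0.1000], E[r] = 0.0000, γ^t·E[r] = 0.000000, running G = 0.000000
t=1: π = [0.2200, 0.1900, 0.2500, 0.3400], E[r] = -0.3300, γ^t·E[r] = -0.264000, running G = -0.264000
t=2: π = [0.1850, 0.2090, 0.2440, 0.3620], E[r] = -0.1990, γ^t·E[r] = -0.127360, running G = -0.391360
t=3: π = [0.1847, 0.2118, 0.2453, 0.3582], E[r] = -0.1780, γ^t·E[r] = -0.091136, running G = -0.482496
t=4: π = [0.1854, 0.2113, 0.2457, 0.3576], E[r] = -0.1805, γ^t·E[r] = -0.073929, running G = -0.556425
t=5: π = [0.1854, 0.2112, 0.2457, 0.3577], E[r] = -0.1811, γ^t·E[r] = -0.059345, running G = -0.615770

G = -0.6158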